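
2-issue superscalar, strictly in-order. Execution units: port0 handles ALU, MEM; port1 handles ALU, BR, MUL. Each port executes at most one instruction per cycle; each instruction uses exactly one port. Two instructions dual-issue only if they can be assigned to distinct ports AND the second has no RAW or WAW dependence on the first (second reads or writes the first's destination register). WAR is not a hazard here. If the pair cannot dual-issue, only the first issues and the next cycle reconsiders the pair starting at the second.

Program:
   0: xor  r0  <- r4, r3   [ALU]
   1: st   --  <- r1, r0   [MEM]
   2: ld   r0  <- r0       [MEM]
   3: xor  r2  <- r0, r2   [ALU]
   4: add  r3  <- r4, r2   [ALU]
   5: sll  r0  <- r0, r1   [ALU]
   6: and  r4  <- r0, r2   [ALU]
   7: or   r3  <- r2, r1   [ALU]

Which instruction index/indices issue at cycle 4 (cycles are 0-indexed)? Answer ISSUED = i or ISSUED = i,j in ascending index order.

ISSUED = 4,5

#0 head=0: xor i0 RAW r0
#1 head=1: st i1 no-port MEM/MEM
#2 head=2: ld i2 RAW r0
#3 head=3: xor i3 RAW r2
#4 head=4: add/sll i4+i5 dual
#5 head=6: and/or i6+i7 dual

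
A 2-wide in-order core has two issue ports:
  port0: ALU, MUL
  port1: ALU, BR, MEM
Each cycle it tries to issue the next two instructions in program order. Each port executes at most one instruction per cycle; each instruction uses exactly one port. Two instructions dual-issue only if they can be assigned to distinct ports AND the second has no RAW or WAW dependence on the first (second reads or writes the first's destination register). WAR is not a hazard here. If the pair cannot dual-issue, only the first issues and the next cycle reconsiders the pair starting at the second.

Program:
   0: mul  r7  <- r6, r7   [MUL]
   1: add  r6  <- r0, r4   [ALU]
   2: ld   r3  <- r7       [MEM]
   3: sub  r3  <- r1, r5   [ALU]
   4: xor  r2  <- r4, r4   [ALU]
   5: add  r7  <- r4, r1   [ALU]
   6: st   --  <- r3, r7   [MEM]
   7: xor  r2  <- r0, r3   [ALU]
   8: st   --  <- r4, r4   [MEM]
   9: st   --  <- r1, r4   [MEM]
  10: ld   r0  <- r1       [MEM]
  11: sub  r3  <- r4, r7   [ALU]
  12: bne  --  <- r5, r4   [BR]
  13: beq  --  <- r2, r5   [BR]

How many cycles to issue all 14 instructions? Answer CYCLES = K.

CYCLES = 10

0. mul.MUL;add.ALU @i0&i1  | dual
1. ld.MEM @i2  | WAW r3
2. sub.ALU;xor.ALU @i3&i4  | dual
3. add.ALU @i5  | RAW r7
4. st.MEM;xor.ALU @i6&i7  | dual
5. st.MEM @i8  | no-port MEM/MEM
6. st.MEM @i9  | no-port MEM/MEM
7. ld.MEM;sub.ALU @i10&i11  | dual
8. bne.BR @i12  | no-port BR/BR
9. beq.BR @i13  | tail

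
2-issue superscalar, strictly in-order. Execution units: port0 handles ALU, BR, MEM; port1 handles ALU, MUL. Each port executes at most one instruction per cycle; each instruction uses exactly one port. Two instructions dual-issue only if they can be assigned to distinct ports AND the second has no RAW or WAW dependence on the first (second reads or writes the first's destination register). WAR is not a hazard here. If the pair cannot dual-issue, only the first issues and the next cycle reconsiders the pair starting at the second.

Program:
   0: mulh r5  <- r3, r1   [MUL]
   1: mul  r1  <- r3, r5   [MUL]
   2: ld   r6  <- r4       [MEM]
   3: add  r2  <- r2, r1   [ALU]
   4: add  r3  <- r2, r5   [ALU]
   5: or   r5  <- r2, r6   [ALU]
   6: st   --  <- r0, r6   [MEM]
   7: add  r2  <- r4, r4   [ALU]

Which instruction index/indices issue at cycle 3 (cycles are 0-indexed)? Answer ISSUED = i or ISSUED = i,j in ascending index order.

[0] i0  mulh  -- no-port MUL/MUL
[1] i1,i2  mul;ld  -- pair
[2] i3  add  -- RAW r2
[3] i4,i5  add;or  -- pair
[4] i6,i7  st;add  -- pair

ISSUED = 4,5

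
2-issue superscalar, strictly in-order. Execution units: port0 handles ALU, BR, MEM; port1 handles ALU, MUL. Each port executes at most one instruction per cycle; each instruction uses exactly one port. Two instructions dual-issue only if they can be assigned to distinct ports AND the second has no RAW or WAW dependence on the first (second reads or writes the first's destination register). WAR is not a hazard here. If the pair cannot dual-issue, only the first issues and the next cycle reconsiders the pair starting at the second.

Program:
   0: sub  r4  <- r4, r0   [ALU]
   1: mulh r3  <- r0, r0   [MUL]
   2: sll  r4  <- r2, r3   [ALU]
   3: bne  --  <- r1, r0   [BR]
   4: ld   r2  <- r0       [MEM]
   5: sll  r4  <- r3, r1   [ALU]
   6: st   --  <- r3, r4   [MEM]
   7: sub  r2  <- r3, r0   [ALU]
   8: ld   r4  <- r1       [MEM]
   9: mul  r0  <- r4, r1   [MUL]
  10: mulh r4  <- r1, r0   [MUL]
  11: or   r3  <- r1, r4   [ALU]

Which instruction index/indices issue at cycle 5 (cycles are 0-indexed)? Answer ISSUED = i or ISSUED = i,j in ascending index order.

  cy0 -> i0&i1 (sub.ALU/mulh.MUL) pair
  cy1 -> i2&i3 (sll.ALU/bne.BR) pair
  cy2 -> i4&i5 (ld.MEM/sll.ALU) pair
  cy3 -> i6&i7 (st.MEM/sub.ALU) pair
  cy4 -> i8 (ld.MEM) RAW r4
  cy5 -> i9 (mul.MUL) no-port MUL/MUL
  cy6 -> i10 (mulh.MUL) RAW r4
  cy7 -> i11 (or.ALU) tail

ISSUED = 9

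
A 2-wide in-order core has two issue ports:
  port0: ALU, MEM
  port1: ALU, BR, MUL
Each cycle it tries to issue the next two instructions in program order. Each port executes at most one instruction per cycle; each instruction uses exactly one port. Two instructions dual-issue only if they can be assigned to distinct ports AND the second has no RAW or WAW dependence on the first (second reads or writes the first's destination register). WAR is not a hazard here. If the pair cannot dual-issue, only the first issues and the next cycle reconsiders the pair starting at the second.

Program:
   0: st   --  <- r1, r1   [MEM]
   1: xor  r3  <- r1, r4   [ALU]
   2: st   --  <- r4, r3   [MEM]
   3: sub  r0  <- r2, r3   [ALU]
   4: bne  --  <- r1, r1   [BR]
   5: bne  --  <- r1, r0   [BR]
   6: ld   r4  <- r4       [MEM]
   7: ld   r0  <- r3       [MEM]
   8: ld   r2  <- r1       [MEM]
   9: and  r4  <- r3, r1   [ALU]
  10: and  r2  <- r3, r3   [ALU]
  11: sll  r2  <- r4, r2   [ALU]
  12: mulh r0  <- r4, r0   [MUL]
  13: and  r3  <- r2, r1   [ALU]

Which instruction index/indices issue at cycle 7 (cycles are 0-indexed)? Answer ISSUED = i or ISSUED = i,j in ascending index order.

ISSUED = 11,12

  cy0 -> i0,i1 (st;xor) pair
  cy1 -> i2,i3 (st;sub) pair
  cy2 -> i4 (bne) no-port BR/BR
  cy3 -> i5,i6 (bne;ld) pair
  cy4 -> i7 (ld) no-port MEM/MEM
  cy5 -> i8,i9 (ld;and) pair
  cy6 -> i10 (and) RAW+WAW r2
  cy7 -> i11,i12 (sll;mulh) pair
  cy8 -> i13 (and) tail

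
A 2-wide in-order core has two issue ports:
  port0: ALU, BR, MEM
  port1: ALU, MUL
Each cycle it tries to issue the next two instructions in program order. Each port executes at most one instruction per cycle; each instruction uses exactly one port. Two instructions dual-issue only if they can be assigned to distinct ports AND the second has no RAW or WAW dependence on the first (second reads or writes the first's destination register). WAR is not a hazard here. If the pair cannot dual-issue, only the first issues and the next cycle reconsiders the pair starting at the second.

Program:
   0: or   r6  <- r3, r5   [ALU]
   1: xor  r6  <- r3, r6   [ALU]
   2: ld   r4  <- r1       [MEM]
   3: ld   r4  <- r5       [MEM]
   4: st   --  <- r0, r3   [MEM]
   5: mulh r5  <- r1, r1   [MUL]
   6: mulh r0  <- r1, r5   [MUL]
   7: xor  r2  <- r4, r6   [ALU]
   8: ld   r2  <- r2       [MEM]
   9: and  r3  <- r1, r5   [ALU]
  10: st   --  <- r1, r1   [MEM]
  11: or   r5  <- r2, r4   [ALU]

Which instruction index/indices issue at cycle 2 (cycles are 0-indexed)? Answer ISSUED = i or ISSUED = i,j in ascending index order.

ISSUED = 3

[0] i0  or  -- RAW+WAW r6
[1] i1,i2  xor ld  -- pair
[2] i3  ld  -- no-port MEM/MEM
[3] i4,i5  st mulh  -- pair
[4] i6,i7  mulh xor  -- pair
[5] i8,i9  ld and  -- pair
[6] i10,i11  st or  -- pair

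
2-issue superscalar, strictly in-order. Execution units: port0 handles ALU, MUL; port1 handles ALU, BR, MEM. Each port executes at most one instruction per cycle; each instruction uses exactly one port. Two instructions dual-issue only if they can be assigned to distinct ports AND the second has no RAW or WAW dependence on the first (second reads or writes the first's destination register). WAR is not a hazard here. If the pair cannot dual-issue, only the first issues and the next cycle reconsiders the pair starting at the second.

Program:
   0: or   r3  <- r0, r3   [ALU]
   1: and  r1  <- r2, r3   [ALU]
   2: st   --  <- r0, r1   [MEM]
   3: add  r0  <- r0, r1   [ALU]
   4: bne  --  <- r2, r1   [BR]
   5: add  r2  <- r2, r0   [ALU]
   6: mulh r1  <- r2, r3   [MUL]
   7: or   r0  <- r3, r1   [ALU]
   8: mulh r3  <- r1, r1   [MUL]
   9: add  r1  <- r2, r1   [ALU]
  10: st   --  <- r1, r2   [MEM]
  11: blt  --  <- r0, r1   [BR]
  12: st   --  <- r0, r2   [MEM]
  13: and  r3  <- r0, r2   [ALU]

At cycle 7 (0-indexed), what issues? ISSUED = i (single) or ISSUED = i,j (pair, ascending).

ISSUED = 10

t=0 i0:or ; RAW r3
t=1 i1:and ; RAW r1
t=2 i2&i3:st/add ; 2-wide
t=3 i4&i5:bne/add ; 2-wide
t=4 i6:mulh ; RAW r1
t=5 i7&i8:or/mulh ; 2-wide
t=6 i9:add ; RAW r1
t=7 i10:st ; no-port MEM/BR
t=8 i11:blt ; no-port BR/MEM
t=9 i12&i13:st/and ; 2-wide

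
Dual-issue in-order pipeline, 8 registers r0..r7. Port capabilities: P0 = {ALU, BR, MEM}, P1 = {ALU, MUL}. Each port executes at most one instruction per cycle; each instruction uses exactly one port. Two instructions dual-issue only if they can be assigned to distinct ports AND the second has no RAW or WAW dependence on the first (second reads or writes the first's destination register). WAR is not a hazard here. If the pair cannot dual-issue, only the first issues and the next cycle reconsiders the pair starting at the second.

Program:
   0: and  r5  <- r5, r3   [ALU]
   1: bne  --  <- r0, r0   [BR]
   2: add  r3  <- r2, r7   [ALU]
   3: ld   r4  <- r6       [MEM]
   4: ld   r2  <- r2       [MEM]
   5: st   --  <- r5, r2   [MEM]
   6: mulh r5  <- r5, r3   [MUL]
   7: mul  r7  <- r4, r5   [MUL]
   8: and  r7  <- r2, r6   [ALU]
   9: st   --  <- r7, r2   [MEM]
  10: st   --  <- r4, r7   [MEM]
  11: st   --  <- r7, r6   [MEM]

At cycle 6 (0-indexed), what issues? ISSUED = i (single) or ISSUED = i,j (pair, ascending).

ISSUED = 9

[0] i0+i1  and.ALU;bne.BR  -- pair
[1] i2+i3  add.ALU;ld.MEM  -- pair
[2] i4  ld.MEM  -- no-port MEM/MEM
[3] i5+i6  st.MEM;mulh.MUL  -- pair
[4] i7  mul.MUL  -- WAW r7
[5] i8  and.ALU  -- RAW r7
[6] i9  st.MEM  -- no-port MEM/MEM
[7] i10  st.MEM  -- no-port MEM/MEM
[8] i11  st.MEM  -- tail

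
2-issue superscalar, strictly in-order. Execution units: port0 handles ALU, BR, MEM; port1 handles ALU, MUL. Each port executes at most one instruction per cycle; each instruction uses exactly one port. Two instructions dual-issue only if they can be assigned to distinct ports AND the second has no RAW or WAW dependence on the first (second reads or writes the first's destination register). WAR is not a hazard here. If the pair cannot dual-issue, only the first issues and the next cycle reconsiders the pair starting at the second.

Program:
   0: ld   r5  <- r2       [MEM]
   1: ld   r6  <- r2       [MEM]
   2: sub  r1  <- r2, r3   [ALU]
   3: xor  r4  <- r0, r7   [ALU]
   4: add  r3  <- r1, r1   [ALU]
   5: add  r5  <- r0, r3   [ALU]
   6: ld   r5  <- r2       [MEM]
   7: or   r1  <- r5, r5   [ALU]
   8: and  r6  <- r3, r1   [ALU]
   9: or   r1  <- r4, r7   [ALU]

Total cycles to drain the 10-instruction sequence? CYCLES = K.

t=0 i0:ld ; no-port MEM/MEM
t=1 i1,i2:ld/sub ; dual
t=2 i3,i4:xor/add ; dual
t=3 i5:add ; WAW r5
t=4 i6:ld ; RAW r5
t=5 i7:or ; RAW r1
t=6 i8,i9:and/or ; dual

CYCLES = 7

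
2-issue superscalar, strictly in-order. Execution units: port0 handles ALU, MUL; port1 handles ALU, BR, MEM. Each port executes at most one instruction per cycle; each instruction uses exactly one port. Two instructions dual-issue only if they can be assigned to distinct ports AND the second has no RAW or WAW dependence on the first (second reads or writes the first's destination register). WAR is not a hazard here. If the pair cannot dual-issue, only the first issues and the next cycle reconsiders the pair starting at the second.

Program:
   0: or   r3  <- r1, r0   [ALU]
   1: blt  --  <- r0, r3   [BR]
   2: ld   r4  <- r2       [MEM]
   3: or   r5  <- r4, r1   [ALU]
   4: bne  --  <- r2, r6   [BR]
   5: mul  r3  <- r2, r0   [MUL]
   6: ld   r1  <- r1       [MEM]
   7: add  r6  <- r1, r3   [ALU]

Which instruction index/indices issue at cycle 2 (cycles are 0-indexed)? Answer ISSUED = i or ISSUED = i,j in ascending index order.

c0: i0 or  RAW r3
c1: i1 blt  no-port BR/MEM
c2: i2 ld  RAW r4
c3: i3,i4 or/bne  2-wide
c4: i5,i6 mul/ld  2-wide
c5: i7 add  tail

ISSUED = 2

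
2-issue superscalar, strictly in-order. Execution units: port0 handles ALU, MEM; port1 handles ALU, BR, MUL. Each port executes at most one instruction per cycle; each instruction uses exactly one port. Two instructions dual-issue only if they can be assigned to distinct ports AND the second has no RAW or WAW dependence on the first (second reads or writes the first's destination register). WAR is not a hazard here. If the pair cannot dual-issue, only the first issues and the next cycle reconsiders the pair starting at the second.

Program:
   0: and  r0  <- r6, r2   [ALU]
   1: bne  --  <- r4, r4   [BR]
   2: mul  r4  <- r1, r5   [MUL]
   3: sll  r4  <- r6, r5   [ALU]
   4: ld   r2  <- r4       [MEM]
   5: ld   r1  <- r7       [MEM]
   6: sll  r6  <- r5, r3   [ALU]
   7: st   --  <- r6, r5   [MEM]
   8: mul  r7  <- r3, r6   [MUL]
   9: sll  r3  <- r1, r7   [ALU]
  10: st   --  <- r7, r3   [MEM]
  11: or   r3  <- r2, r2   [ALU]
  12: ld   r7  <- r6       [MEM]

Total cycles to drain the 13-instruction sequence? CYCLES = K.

[0] i0+i1  and;bne  -- 2-wide
[1] i2  mul  -- WAW r4
[2] i3  sll  -- RAW r4
[3] i4  ld  -- no-port MEM/MEM
[4] i5+i6  ld;sll  -- 2-wide
[5] i7+i8  st;mul  -- 2-wide
[6] i9  sll  -- RAW r3
[7] i10+i11  st;or  -- 2-wide
[8] i12  ld  -- tail

CYCLES = 9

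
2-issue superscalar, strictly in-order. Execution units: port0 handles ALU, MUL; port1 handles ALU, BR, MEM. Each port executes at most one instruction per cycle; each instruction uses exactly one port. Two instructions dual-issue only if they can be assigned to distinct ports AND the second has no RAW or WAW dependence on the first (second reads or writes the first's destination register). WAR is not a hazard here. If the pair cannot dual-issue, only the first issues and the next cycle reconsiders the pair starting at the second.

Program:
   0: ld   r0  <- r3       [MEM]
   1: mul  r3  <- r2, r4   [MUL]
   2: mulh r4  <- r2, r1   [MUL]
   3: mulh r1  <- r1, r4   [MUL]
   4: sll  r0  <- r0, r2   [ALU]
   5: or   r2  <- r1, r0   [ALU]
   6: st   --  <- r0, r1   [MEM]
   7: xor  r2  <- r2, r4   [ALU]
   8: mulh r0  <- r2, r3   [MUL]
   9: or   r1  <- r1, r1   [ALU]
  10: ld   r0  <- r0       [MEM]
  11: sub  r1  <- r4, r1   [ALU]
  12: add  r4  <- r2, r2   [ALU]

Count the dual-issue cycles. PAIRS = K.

[0] i0+i1  ld.MEM+mul.MUL  -- 2-wide
[1] i2  mulh.MUL  -- no-port MUL/MUL
[2] i3+i4  mulh.MUL+sll.ALU  -- 2-wide
[3] i5+i6  or.ALU+st.MEM  -- 2-wide
[4] i7  xor.ALU  -- RAW r2
[5] i8+i9  mulh.MUL+or.ALU  -- 2-wide
[6] i10+i11  ld.MEM+sub.ALU  -- 2-wide
[7] i12  add.ALU  -- tail

PAIRS = 5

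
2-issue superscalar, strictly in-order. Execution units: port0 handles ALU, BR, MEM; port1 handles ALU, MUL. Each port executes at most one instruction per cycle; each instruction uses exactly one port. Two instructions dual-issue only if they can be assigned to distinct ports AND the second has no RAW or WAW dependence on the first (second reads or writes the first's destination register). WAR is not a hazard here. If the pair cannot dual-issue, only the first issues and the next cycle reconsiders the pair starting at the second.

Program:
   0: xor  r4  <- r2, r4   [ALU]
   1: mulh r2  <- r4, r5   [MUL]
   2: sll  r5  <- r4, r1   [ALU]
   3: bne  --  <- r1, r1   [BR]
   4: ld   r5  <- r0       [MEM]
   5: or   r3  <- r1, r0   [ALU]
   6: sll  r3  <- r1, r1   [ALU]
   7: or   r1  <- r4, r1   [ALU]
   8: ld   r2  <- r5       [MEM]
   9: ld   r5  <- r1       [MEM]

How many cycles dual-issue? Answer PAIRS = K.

PAIRS = 3

c0: i0 xor  RAW r4
c1: i1+i2 mulh;sll  2-wide
c2: i3 bne  no-port BR/MEM
c3: i4+i5 ld;or  2-wide
c4: i6+i7 sll;or  2-wide
c5: i8 ld  no-port MEM/MEM
c6: i9 ld  tail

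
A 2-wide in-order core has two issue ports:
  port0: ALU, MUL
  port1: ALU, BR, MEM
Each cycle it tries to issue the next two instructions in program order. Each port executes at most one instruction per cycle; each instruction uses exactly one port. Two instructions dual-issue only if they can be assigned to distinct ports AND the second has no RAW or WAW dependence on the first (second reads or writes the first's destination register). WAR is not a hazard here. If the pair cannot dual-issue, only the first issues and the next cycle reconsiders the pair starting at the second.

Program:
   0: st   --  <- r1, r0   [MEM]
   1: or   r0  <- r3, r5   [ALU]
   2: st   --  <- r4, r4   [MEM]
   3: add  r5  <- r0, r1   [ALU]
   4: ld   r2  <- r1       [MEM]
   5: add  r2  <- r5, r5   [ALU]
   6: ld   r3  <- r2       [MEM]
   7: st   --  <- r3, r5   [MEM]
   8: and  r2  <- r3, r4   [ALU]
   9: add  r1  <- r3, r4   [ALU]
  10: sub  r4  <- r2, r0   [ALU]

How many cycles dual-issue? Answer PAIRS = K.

PAIRS = 4

t=0 i0+i1:st/or ; dual
t=1 i2+i3:st/add ; dual
t=2 i4:ld ; WAW r2
t=3 i5:add ; RAW r2
t=4 i6:ld ; no-port MEM/MEM
t=5 i7+i8:st/and ; dual
t=6 i9+i10:add/sub ; dual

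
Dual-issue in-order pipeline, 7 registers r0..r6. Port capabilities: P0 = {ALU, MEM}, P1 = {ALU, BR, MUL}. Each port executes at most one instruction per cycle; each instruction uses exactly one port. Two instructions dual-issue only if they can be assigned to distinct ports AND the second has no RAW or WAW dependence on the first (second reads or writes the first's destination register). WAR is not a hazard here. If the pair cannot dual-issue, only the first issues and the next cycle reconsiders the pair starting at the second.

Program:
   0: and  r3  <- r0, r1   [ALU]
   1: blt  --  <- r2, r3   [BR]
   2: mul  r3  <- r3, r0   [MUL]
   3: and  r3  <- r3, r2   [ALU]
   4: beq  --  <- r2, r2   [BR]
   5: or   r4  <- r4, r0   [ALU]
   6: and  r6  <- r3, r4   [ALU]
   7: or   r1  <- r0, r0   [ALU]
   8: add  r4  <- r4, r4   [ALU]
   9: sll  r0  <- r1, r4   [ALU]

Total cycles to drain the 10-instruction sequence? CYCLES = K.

  cy0 -> i0 (and.ALU) RAW r3
  cy1 -> i1 (blt.BR) no-port BR/MUL
  cy2 -> i2 (mul.MUL) RAW+WAW r3
  cy3 -> i3&i4 (and.ALU+beq.BR) dual
  cy4 -> i5 (or.ALU) RAW r4
  cy5 -> i6&i7 (and.ALU+or.ALU) dual
  cy6 -> i8 (add.ALU) RAW r4
  cy7 -> i9 (sll.ALU) tail

CYCLES = 8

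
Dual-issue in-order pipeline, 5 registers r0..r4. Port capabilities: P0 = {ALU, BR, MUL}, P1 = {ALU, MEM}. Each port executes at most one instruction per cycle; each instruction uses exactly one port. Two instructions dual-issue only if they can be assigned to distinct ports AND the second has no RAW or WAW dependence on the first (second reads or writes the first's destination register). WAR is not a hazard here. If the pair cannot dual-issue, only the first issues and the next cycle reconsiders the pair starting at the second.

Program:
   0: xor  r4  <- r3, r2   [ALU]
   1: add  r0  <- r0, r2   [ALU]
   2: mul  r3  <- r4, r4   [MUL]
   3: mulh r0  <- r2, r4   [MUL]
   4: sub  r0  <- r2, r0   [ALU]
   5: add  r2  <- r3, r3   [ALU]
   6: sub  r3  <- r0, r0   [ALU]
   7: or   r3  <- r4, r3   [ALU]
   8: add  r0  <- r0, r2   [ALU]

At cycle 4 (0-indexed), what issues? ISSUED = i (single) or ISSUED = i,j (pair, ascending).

t=0 i0/i1:xor+add ; 2-wide
t=1 i2:mul ; no-port MUL/MUL
t=2 i3:mulh ; RAW+WAW r0
t=3 i4/i5:sub+add ; 2-wide
t=4 i6:sub ; RAW+WAW r3
t=5 i7/i8:or+add ; 2-wide

ISSUED = 6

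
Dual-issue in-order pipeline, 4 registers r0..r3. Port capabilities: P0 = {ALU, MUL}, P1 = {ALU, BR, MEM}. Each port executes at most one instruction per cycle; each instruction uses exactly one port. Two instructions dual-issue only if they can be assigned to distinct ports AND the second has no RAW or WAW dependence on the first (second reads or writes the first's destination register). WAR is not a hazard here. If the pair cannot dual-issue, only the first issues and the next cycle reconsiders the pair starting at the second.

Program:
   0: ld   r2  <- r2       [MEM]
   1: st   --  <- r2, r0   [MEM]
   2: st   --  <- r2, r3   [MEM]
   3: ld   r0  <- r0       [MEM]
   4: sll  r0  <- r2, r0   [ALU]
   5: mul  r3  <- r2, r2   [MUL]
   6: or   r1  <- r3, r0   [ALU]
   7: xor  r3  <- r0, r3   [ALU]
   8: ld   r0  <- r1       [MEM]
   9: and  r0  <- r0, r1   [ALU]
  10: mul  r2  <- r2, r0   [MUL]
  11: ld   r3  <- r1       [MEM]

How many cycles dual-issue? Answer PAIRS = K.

#0 head=0: ld i0 no-port MEM/MEM
#1 head=1: st i1 no-port MEM/MEM
#2 head=2: st i2 no-port MEM/MEM
#3 head=3: ld i3 RAW+WAW r0
#4 head=4: sll+mul i4,i5 dual
#5 head=6: or+xor i6,i7 dual
#6 head=8: ld i8 RAW+WAW r0
#7 head=9: and i9 RAW r0
#8 head=10: mul+ld i10,i11 dual

PAIRS = 3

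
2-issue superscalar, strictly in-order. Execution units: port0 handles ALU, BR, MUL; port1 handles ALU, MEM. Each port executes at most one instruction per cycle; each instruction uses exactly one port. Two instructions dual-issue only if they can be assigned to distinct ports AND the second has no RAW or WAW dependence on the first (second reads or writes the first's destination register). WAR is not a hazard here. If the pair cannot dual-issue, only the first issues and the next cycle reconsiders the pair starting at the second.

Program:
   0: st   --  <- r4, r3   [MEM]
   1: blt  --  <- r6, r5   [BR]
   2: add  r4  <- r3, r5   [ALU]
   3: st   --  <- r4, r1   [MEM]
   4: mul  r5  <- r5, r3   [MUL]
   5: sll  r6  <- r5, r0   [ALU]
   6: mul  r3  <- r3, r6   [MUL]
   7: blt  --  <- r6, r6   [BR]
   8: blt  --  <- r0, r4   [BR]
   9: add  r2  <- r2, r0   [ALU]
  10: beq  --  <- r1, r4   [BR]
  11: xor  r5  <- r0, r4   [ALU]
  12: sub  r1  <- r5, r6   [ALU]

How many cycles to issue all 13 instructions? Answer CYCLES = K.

CYCLES = 9

[0] i0/i1  st/blt  -- pair
[1] i2  add  -- RAW r4
[2] i3/i4  st/mul  -- pair
[3] i5  sll  -- RAW r6
[4] i6  mul  -- no-port MUL/BR
[5] i7  blt  -- no-port BR/BR
[6] i8/i9  blt/add  -- pair
[7] i10/i11  beq/xor  -- pair
[8] i12  sub  -- tail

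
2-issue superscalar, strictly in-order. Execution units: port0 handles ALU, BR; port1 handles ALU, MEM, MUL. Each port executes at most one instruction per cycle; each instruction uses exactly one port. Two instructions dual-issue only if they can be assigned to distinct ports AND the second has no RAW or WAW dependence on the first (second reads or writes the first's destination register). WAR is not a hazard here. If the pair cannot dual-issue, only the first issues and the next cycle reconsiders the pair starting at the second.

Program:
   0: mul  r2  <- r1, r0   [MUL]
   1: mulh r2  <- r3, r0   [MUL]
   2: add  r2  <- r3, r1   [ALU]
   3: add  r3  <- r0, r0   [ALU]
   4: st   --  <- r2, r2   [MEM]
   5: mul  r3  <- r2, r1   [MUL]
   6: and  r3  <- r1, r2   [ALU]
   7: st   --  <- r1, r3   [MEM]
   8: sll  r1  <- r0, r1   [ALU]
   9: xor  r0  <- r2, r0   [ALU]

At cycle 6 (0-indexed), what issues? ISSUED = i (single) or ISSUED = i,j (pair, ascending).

ISSUED = 7,8

#0 head=0: mul i0 no-port MUL/MUL
#1 head=1: mulh i1 WAW r2
#2 head=2: add/add i2,i3 pair
#3 head=4: st i4 no-port MEM/MUL
#4 head=5: mul i5 WAW r3
#5 head=6: and i6 RAW r3
#6 head=7: st/sll i7,i8 pair
#7 head=9: xor i9 tail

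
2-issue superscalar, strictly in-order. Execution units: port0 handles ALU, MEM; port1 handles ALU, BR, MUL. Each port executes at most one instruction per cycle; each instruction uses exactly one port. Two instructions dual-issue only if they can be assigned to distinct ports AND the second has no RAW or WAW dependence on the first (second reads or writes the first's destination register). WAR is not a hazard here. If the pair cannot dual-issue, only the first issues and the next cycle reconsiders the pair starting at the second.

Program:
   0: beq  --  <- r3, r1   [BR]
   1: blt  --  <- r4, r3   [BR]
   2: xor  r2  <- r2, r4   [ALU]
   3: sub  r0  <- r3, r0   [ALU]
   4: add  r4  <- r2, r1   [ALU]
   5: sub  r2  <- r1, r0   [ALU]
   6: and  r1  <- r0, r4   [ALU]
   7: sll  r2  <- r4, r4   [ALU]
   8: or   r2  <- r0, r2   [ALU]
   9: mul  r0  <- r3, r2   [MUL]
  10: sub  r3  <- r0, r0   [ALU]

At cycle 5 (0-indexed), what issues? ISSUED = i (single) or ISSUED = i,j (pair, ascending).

ISSUED = 8

  cy0 -> i0 (beq) no-port BR/BR
  cy1 -> i1&i2 (blt xor) dual
  cy2 -> i3&i4 (sub add) dual
  cy3 -> i5&i6 (sub and) dual
  cy4 -> i7 (sll) RAW+WAW r2
  cy5 -> i8 (or) RAW r2
  cy6 -> i9 (mul) RAW r0
  cy7 -> i10 (sub) tail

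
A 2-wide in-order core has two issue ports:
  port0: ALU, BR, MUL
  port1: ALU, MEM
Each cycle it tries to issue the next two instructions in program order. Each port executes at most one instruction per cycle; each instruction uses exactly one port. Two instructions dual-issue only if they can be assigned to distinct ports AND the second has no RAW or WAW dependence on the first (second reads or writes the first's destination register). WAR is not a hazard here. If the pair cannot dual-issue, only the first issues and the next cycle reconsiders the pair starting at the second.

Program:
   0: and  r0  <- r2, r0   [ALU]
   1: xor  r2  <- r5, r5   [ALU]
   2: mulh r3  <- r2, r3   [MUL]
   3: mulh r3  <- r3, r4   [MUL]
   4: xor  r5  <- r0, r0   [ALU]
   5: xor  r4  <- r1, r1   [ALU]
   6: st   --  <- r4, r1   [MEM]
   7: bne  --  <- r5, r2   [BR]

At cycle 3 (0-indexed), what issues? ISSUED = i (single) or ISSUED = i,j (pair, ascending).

  cy0 -> i0&i1 (and.ALU;xor.ALU) dual
  cy1 -> i2 (mulh.MUL) no-port MUL/MUL
  cy2 -> i3&i4 (mulh.MUL;xor.ALU) dual
  cy3 -> i5 (xor.ALU) RAW r4
  cy4 -> i6&i7 (st.MEM;bne.BR) dual

ISSUED = 5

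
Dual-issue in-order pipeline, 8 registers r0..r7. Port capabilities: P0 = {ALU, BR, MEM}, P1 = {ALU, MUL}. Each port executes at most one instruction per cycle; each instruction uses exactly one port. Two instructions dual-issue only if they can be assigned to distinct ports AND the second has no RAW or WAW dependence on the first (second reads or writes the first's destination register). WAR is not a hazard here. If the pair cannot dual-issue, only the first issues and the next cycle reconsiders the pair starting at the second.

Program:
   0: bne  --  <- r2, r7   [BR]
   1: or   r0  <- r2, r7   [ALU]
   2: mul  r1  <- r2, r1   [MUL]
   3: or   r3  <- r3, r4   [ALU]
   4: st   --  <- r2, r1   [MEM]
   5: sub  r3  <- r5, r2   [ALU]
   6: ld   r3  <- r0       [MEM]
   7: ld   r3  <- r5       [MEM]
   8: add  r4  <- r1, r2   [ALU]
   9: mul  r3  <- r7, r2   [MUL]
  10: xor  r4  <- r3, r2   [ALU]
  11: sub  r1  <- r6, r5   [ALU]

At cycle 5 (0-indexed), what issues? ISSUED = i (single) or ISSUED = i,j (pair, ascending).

[0] i0,i1  bne.BR+or.ALU  -- 2-wide
[1] i2,i3  mul.MUL+or.ALU  -- 2-wide
[2] i4,i5  st.MEM+sub.ALU  -- 2-wide
[3] i6  ld.MEM  -- no-port MEM/MEM
[4] i7,i8  ld.MEM+add.ALU  -- 2-wide
[5] i9  mul.MUL  -- RAW r3
[6] i10,i11  xor.ALU+sub.ALU  -- 2-wide

ISSUED = 9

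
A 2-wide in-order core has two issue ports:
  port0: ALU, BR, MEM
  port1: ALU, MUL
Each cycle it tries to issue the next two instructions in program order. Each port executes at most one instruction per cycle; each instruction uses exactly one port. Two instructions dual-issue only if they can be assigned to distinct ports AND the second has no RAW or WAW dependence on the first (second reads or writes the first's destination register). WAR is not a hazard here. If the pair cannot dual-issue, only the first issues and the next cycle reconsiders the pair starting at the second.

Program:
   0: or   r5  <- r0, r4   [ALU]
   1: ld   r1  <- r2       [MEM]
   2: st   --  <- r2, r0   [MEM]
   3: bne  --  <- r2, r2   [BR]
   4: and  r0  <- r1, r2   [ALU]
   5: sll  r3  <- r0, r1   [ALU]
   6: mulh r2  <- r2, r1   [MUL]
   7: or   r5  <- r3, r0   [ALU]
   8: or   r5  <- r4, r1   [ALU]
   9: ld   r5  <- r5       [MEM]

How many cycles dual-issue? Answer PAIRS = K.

#0 head=0: or.ALU+ld.MEM i0+i1 pair
#1 head=2: st.MEM i2 no-port MEM/BR
#2 head=3: bne.BR+and.ALU i3+i4 pair
#3 head=5: sll.ALU+mulh.MUL i5+i6 pair
#4 head=7: or.ALU i7 WAW r5
#5 head=8: or.ALU i8 RAW+WAW r5
#6 head=9: ld.MEM i9 tail

PAIRS = 3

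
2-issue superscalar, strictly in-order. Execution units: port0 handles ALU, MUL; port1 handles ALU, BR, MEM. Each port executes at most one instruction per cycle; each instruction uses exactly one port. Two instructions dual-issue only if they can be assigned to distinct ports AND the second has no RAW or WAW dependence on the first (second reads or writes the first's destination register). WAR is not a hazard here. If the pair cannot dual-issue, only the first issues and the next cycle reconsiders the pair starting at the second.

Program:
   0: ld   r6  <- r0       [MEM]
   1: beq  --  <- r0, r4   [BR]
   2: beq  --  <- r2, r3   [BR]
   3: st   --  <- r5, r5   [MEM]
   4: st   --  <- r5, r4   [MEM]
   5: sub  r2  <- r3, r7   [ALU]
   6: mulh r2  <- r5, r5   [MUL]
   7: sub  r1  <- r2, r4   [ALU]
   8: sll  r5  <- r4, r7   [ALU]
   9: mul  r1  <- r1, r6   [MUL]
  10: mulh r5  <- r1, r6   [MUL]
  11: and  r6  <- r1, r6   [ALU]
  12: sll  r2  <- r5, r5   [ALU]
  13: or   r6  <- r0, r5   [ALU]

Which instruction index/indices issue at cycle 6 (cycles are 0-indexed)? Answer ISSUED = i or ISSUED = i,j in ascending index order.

ISSUED = 7,8

#0 head=0: ld.MEM i0 no-port MEM/BR
#1 head=1: beq.BR i1 no-port BR/BR
#2 head=2: beq.BR i2 no-port BR/MEM
#3 head=3: st.MEM i3 no-port MEM/MEM
#4 head=4: st.MEM sub.ALU i4&i5 2-wide
#5 head=6: mulh.MUL i6 RAW r2
#6 head=7: sub.ALU sll.ALU i7&i8 2-wide
#7 head=9: mul.MUL i9 no-port MUL/MUL
#8 head=10: mulh.MUL and.ALU i10&i11 2-wide
#9 head=12: sll.ALU or.ALU i12&i13 2-wide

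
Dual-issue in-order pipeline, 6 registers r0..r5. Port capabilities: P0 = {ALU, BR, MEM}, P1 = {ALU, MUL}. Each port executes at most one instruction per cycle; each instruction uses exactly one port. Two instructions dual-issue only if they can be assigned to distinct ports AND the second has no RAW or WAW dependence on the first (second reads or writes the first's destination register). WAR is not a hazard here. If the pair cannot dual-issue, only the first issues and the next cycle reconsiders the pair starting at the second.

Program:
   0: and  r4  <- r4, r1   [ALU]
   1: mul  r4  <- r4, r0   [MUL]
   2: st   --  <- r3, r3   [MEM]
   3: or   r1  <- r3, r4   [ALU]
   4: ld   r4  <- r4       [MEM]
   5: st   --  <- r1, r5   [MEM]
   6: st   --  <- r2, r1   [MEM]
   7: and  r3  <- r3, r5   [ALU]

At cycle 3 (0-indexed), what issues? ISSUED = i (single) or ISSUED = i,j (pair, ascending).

ISSUED = 5

#0 head=0: and i0 RAW+WAW r4
#1 head=1: mul st i1&i2 pair
#2 head=3: or ld i3&i4 pair
#3 head=5: st i5 no-port MEM/MEM
#4 head=6: st and i6&i7 pair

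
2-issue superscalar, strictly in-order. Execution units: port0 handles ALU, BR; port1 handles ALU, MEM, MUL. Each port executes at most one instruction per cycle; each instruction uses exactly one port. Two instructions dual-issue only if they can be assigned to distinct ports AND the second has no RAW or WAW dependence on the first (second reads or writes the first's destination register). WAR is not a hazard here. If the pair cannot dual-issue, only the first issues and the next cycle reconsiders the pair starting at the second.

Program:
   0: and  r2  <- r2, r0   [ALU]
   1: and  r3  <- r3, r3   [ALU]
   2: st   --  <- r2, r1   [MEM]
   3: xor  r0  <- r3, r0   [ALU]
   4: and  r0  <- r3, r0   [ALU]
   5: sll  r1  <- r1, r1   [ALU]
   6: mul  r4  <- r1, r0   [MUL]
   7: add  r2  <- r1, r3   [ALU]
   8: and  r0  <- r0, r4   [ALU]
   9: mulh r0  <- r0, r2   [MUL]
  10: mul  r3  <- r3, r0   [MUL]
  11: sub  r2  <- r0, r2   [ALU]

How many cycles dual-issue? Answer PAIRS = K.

PAIRS = 5

t=0 i0,i1:and/and ; pair
t=1 i2,i3:st/xor ; pair
t=2 i4,i5:and/sll ; pair
t=3 i6,i7:mul/add ; pair
t=4 i8:and ; RAW+WAW r0
t=5 i9:mulh ; no-port MUL/MUL
t=6 i10,i11:mul/sub ; pair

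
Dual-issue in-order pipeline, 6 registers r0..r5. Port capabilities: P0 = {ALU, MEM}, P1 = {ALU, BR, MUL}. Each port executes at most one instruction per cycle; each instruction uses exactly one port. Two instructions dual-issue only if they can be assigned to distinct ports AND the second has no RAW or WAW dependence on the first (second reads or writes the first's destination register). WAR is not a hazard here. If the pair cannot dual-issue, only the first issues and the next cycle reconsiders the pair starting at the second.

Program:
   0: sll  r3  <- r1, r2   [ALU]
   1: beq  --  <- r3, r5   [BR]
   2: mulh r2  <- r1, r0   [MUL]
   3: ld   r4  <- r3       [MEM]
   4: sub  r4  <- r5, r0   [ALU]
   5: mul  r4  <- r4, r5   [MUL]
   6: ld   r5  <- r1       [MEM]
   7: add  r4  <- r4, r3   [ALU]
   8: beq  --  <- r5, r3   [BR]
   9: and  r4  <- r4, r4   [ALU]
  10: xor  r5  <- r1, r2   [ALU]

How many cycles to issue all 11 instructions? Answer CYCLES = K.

#0 head=0: sll.ALU i0 RAW r3
#1 head=1: beq.BR i1 no-port BR/MUL
#2 head=2: mulh.MUL+ld.MEM i2,i3 dual
#3 head=4: sub.ALU i4 RAW+WAW r4
#4 head=5: mul.MUL+ld.MEM i5,i6 dual
#5 head=7: add.ALU+beq.BR i7,i8 dual
#6 head=9: and.ALU+xor.ALU i9,i10 dual

CYCLES = 7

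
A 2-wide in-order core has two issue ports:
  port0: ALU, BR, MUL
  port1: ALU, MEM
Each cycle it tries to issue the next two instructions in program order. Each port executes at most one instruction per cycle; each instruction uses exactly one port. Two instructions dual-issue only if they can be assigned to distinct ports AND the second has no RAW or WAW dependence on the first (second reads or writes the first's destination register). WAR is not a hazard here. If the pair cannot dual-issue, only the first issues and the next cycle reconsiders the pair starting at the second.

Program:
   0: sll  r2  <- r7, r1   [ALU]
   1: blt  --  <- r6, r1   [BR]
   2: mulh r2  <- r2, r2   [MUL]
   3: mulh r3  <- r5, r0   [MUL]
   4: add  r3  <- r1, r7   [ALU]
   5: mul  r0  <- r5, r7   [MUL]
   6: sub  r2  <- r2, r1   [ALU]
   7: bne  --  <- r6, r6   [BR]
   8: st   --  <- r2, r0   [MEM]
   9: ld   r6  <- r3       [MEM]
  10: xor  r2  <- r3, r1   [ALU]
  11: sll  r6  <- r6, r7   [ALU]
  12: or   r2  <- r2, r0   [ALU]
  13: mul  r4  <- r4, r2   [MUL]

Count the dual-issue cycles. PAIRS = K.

PAIRS = 5

t=0 i0,i1:sll.ALU+blt.BR ; 2-wide
t=1 i2:mulh.MUL ; no-port MUL/MUL
t=2 i3:mulh.MUL ; WAW r3
t=3 i4,i5:add.ALU+mul.MUL ; 2-wide
t=4 i6,i7:sub.ALU+bne.BR ; 2-wide
t=5 i8:st.MEM ; no-port MEM/MEM
t=6 i9,i10:ld.MEM+xor.ALU ; 2-wide
t=7 i11,i12:sll.ALU+or.ALU ; 2-wide
t=8 i13:mul.MUL ; tail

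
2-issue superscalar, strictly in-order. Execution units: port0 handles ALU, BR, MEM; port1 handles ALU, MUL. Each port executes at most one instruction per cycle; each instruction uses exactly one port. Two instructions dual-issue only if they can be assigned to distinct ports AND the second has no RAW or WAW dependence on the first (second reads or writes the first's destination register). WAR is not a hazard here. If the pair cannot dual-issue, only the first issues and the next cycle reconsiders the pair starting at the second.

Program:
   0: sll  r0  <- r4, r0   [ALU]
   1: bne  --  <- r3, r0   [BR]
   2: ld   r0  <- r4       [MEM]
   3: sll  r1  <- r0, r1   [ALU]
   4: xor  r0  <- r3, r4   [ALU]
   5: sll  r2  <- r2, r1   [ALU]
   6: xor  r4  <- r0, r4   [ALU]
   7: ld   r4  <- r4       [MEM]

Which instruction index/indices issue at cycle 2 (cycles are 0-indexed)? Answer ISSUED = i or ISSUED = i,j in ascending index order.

t=0 i0:sll ; RAW r0
t=1 i1:bne ; no-port BR/MEM
t=2 i2:ld ; RAW r0
t=3 i3,i4:sll/xor ; pair
t=4 i5,i6:sll/xor ; pair
t=5 i7:ld ; tail

ISSUED = 2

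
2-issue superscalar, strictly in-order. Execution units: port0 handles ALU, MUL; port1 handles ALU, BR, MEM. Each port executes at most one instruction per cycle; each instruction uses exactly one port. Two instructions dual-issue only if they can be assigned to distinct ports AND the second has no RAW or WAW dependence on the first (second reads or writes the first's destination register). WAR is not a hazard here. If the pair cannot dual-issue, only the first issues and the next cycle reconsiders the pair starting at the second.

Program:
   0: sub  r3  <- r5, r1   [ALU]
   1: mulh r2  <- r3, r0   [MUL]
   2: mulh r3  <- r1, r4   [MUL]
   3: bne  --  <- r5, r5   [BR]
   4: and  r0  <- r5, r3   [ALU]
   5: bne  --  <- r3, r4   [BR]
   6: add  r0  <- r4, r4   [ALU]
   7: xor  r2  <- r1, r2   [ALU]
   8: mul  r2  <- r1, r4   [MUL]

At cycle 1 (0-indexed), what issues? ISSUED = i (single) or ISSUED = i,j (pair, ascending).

ISSUED = 1

c0: i0 sub.ALU  RAW r3
c1: i1 mulh.MUL  no-port MUL/MUL
c2: i2+i3 mulh.MUL;bne.BR  dual
c3: i4+i5 and.ALU;bne.BR  dual
c4: i6+i7 add.ALU;xor.ALU  dual
c5: i8 mul.MUL  tail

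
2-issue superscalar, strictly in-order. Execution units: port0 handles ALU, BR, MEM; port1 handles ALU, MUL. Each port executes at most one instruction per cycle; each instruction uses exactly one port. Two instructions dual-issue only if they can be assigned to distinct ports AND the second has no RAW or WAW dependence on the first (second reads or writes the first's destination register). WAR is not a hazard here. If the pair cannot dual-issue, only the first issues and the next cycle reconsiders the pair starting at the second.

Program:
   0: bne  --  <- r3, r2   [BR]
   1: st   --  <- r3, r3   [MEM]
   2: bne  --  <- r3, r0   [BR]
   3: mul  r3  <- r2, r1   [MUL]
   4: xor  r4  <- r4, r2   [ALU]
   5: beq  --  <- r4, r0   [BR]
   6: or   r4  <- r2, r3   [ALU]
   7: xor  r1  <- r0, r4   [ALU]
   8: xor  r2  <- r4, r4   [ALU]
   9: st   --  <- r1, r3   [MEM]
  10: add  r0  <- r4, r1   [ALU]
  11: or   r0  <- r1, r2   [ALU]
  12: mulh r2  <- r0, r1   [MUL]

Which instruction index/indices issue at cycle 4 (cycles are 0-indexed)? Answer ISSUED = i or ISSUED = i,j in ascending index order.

c0: i0 bne  no-port BR/MEM
c1: i1 st  no-port MEM/BR
c2: i2+i3 bne/mul  pair
c3: i4 xor  RAW r4
c4: i5+i6 beq/or  pair
c5: i7+i8 xor/xor  pair
c6: i9+i10 st/add  pair
c7: i11 or  RAW r0
c8: i12 mulh  tail

ISSUED = 5,6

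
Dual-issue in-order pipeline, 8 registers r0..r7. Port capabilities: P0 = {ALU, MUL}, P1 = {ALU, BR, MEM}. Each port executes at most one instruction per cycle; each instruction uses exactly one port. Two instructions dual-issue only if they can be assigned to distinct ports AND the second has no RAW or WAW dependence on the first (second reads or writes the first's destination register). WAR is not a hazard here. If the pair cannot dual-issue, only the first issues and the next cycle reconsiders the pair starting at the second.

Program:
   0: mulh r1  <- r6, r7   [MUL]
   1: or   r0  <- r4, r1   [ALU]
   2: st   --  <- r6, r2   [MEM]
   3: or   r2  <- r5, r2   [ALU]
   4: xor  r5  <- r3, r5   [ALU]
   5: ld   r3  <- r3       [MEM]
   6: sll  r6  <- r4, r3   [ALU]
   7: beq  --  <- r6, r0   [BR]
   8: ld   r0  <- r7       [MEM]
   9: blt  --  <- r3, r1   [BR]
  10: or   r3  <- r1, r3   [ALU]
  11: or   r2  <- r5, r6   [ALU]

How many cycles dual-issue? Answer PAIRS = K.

PAIRS = 3

t=0 i0:mulh.MUL ; RAW r1
t=1 i1/i2:or.ALU st.MEM ; 2-wide
t=2 i3/i4:or.ALU xor.ALU ; 2-wide
t=3 i5:ld.MEM ; RAW r3
t=4 i6:sll.ALU ; RAW r6
t=5 i7:beq.BR ; no-port BR/MEM
t=6 i8:ld.MEM ; no-port MEM/BR
t=7 i9/i10:blt.BR or.ALU ; 2-wide
t=8 i11:or.ALU ; tail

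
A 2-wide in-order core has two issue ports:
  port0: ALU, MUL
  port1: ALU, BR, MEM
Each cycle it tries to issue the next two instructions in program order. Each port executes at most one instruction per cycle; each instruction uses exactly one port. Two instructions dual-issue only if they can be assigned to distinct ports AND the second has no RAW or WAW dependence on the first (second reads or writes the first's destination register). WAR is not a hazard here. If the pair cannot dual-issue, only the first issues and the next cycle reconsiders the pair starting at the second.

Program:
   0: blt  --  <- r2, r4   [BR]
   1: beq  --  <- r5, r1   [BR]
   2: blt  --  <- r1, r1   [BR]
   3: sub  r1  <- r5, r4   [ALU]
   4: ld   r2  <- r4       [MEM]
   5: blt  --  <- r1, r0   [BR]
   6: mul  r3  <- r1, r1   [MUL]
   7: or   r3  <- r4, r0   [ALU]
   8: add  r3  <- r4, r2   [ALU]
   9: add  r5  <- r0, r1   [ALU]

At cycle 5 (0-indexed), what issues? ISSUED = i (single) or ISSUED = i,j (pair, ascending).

  cy0 -> i0 (blt.BR) no-port BR/BR
  cy1 -> i1 (beq.BR) no-port BR/BR
  cy2 -> i2&i3 (blt.BR;sub.ALU) 2-wide
  cy3 -> i4 (ld.MEM) no-port MEM/BR
  cy4 -> i5&i6 (blt.BR;mul.MUL) 2-wide
  cy5 -> i7 (or.ALU) WAW r3
  cy6 -> i8&i9 (add.ALU;add.ALU) 2-wide

ISSUED = 7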